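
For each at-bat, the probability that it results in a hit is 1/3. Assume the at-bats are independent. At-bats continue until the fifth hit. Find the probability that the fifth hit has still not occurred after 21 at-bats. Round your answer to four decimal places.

0.1212

Needing more than 21 at-bats ⇔ fewer than 5 successes in the first 21. With X ~ Binomial(21, 0.333333), P(Y > 21) = P(X ≤ 4).
  k=0: C(21,0)·0.333333^0·0.666667^21 = 0.000200
  k=1: C(21,1)·0.333333^1·0.666667^20 = 0.002105
  k=2: C(21,2)·0.333333^2·0.666667^19 = 0.010526
  k=3: C(21,3)·0.333333^3·0.666667^18 = 0.033331
  k=4: C(21,4)·0.333333^4·0.666667^17 = 0.074994
P(X ≤ 4) = 0.121156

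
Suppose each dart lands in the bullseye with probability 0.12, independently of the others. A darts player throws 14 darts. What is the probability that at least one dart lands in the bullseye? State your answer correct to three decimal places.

0.833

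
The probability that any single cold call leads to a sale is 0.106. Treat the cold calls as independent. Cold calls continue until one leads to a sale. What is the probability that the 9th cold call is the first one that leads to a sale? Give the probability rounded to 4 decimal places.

Geometric (trials to first success), p = 0.106.
P(Y = 9) = (1−p)^8 · p = 0.40804 · 0.106 = 0.043252

0.0433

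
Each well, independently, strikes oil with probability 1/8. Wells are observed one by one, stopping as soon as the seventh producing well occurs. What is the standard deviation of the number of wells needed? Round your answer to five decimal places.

19.79899

Y = total wells until the seventh success; negative binomial with r=7, p=0.125.
SD(Y) = √[r(1−p)/p²] = √(392.0000000) = 19.7989899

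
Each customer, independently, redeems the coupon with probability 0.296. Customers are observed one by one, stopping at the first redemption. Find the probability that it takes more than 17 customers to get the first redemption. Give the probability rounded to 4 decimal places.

Y = number of customers to the first success; geometric, p = 0.296.
P(Y > 17) = P(first 17 all fail) = (1−p)^17 = 0.002563

0.0026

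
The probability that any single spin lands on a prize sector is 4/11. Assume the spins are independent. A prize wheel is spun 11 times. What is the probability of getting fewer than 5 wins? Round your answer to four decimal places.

0.6322

X ~ Binomial(11, 0.363636); P(X ≤ 4) = Σ C(11,k) p^k (1−p)^(11−k) over k:
  k=0: C(11,0)·0.363636^0·0.636364^11 = 0.006930
  k=1: C(11,1)·0.363636^1·0.636364^10 = 0.043563
  k=2: C(11,2)·0.363636^2·0.636364^9 = 0.124464
  k=3: C(11,3)·0.363636^3·0.636364^8 = 0.213368
  k=4: C(11,4)·0.363636^4·0.636364^7 = 0.243849
Total = 0.632174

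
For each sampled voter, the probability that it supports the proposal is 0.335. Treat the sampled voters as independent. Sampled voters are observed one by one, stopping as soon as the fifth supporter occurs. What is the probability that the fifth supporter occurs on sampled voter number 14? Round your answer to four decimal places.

Y = trial on which the fifth success occurs; negative binomial, r=5, p=0.335.
P(Y=14) = C(13,4) · p^5 · (1−p)^9
= 715 · 0.0042191 · 0.025433 = 0.076723

0.0767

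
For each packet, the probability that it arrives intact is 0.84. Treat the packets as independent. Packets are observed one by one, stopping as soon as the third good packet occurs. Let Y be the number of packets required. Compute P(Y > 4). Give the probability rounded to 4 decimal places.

0.1228

Needing more than 4 packets ⇔ fewer than 3 successes in the first 4. With X ~ Binomial(4, 0.84), P(Y > 4) = P(X ≤ 2).
  k=0: C(4,0)·0.84^0·0.16^4 = 0.000655
  k=1: C(4,1)·0.84^1·0.16^3 = 0.013763
  k=2: C(4,2)·0.84^2·0.16^2 = 0.108380
P(X ≤ 2) = 0.122798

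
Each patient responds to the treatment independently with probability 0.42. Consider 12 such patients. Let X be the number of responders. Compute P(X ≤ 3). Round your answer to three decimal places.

X ~ Binomial(12, 0.42); P(X ≤ 3) = Σ C(12,k) p^k (1−p)^(12−k) over k:
  k=0: C(12,0)·0.42^0·0.58^12 = 0.00145
  k=1: C(12,1)·0.42^1·0.58^11 = 0.01259
  k=2: C(12,2)·0.42^2·0.58^10 = 0.05016
  k=3: C(12,3)·0.42^3·0.58^9 = 0.12107
Total = 0.18526

0.185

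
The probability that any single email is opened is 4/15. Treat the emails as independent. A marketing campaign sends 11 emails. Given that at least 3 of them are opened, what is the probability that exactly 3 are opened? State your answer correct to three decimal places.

X ~ Binomial(11, 0.266667). Want P(X=3 | X≥3) = P(X=3) / P(X≥3).
P(X=3) = C(11,3)·0.266667^3·0.733333^8 = 0.26170
P(X≥3) = 1 − 0.03298 − 0.13194 − 0.23989 = 0.59518
Ratio = 0.26170 / 0.59518 = 0.43969

0.440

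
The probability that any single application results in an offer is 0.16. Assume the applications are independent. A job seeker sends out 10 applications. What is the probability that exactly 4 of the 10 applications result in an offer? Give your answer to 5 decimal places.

X ~ Binomial(n=10, p=0.16).
P(X=4) = C(10,4) · p^4 · (1−p)^6
= 210 · 0.00065536 · 0.3513 = 0.0483476

0.04835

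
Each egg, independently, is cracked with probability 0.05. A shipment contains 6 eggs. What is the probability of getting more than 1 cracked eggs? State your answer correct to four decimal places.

X ~ Binomial(6, 0.05); P(X ≥ 2) = Σ C(6,k) p^k (1−p)^(6−k) over k:
  k=2: C(6,2)·0.05^2·0.95^4 = 0.030544
  k=3: C(6,3)·0.05^3·0.95^3 = 0.002143
  k=4: C(6,4)·0.05^4·0.95^2 = 0.000085
  k=5: C(6,5)·0.05^5·0.95^1 = 0.000002
  k=6: C(6,6)·0.05^6·0.95^0 = 0.000000
Total = 0.032774

0.0328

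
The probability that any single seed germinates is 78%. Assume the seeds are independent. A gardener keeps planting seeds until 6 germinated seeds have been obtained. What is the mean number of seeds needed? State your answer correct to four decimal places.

7.6923

Y = total seeds until the sixth success; negative binomial with r=6, p=0.78.
E[Y] = r / p = 6 / 0.78 = 7.692308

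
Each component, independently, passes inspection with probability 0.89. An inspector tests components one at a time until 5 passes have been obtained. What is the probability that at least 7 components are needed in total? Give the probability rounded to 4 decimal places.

0.1345

Needing more than 6 components ⇔ fewer than 5 successes in the first 6. With X ~ Binomial(6, 0.89), P(Y > 6) = P(X ≤ 4).
  k=0: C(6,0)·0.89^0·0.11^6 = 0.000002
  k=1: C(6,1)·0.89^1·0.11^5 = 0.000086
  k=2: C(6,2)·0.89^2·0.11^4 = 0.001740
  k=3: C(6,3)·0.89^3·0.11^3 = 0.018766
  k=4: C(6,4)·0.89^4·0.11^2 = 0.113877
P(X ≤ 4) = 0.134471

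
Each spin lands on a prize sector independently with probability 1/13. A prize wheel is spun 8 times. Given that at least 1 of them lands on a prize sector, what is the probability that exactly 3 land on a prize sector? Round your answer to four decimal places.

X ~ Binomial(8, 0.076923). Want P(X=3 | X≥1) = P(X=3) / P(X≥1).
P(X=3) = C(8,3)·0.076923^3·0.923077^5 = 0.017082
P(X≥1) = 1 − 0.527112 = 0.472888
Ratio = 0.017082 / 0.472888 = 0.036123

0.0361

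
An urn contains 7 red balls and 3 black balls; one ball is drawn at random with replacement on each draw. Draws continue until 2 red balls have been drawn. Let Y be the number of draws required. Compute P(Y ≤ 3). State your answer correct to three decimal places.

0.784

Finishing within 3 draws ⇔ at least 2 successes in the first 3. With X ~ Binomial(3, 0.70), P(Y ≤ 3) = 1 − P(X ≤ 1).
  k=0: C(3,0)·0.70^0·0.30^3 = 0.02700
  k=1: C(3,1)·0.70^1·0.30^2 = 0.18900
1 − 0.21600 = 0.78400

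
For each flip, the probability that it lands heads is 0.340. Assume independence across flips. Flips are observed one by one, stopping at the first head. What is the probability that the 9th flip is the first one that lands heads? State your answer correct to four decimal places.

Geometric (trials to first success), p = 0.34.
P(Y = 9) = (1−p)^8 · p = 0.036004 · 0.34 = 0.012241

0.0122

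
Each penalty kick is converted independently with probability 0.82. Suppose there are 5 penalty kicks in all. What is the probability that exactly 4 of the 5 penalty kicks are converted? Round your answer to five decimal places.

X ~ Binomial(n=5, p=0.82).
P(X=4) = C(5,4) · p^4 · (1−p)^1
= 5 · 0.45212 · 0.18 = 0.4069096

0.40691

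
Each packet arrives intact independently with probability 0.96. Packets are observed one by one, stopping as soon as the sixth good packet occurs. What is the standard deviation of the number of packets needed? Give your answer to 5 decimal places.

Y = total packets until the sixth success; negative binomial with r=6, p=0.96.
SD(Y) = √[r(1−p)/p²] = √(0.2604167) = 0.5103104

0.51031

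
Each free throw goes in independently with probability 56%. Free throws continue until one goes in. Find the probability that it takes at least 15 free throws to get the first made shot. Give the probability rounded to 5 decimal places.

Y = number of free throws to the first success; geometric, p = 0.56.
P(Y > 14) = P(first 14 all fail) = (1−p)^14 = 0.0000102

0.00001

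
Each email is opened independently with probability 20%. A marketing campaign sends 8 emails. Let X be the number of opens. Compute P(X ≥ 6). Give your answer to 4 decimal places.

0.0012

X ~ Binomial(8, 0.20); P(X ≥ 6) = Σ C(8,k) p^k (1−p)^(8−k) over k:
  k=6: C(8,6)·0.20^6·0.80^2 = 0.001147
  k=7: C(8,7)·0.20^7·0.80^1 = 0.000082
  k=8: C(8,8)·0.20^8·0.80^0 = 0.000003
Total = 0.001231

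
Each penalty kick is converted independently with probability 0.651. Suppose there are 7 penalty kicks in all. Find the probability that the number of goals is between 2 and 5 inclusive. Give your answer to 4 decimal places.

0.7556

X ~ Binomial(7, 0.651); P(2 ≤ X ≤ 5) = Σ C(7,k) p^k (1−p)^(7−k) over k:
  k=2: C(7,2)·0.651^2·0.349^5 = 0.046080
  k=3: C(7,3)·0.651^3·0.349^4 = 0.143256
  k=4: C(7,4)·0.651^4·0.349^3 = 0.267220
  k=5: C(7,5)·0.651^5·0.349^2 = 0.299072
Total = 0.755627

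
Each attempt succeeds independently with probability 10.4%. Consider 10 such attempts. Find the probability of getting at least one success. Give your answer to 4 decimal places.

P(at least one) = 1 − P(none) = 1 − (1 − 0.104)^10
= 1 − 0.333488 = 0.666512

0.6665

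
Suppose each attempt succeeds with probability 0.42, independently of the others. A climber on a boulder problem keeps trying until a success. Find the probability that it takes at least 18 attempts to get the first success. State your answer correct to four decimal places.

0.0001

Y = number of attempts to the first success; geometric, p = 0.42.
P(Y > 17) = P(first 17 all fail) = (1−p)^17 = 0.000095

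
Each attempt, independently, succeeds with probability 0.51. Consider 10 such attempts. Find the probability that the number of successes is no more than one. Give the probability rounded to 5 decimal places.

0.00910

X ~ Binomial(10, 0.51); P(X ≤ 1) = Σ C(10,k) p^k (1−p)^(10−k) over k:
  k=0: C(10,0)·0.51^0·0.49^10 = 0.0007979
  k=1: C(10,1)·0.51^1·0.49^9 = 0.0083049
Total = 0.0091028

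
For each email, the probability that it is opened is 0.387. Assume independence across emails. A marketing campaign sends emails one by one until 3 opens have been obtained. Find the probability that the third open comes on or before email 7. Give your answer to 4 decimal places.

Finishing within 7 emails ⇔ at least 3 successes in the first 7. With X ~ Binomial(7, 0.387), P(Y ≤ 7) = 1 − P(X ≤ 2).
  k=0: C(7,0)·0.387^0·0.613^7 = 0.032525
  k=1: C(7,1)·0.387^1·0.613^6 = 0.143738
  k=2: C(7,2)·0.387^2·0.613^5 = 0.272235
1 − 0.448498 = 0.551502

0.5515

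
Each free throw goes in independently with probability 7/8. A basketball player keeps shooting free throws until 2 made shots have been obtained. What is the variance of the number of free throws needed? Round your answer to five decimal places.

0.32653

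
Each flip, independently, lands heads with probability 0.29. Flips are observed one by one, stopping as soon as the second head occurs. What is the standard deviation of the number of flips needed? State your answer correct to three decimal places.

Y = total flips until the second success; negative binomial with r=2, p=0.29.
SD(Y) = √[r(1−p)/p²] = √(16.88466) = 4.10909

4.109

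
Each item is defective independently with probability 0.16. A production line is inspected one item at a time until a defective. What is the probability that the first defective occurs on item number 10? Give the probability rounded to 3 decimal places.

Geometric (trials to first success), p = 0.16.
P(Y = 10) = (1−p)^9 · p = 0.20822 · 0.16 = 0.03331

0.033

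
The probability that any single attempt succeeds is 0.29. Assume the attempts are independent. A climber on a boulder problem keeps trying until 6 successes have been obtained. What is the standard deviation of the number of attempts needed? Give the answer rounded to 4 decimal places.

7.1172

Y = total attempts until the sixth success; negative binomial with r=6, p=0.29.
SD(Y) = √[r(1−p)/p²] = √(50.653983) = 7.117161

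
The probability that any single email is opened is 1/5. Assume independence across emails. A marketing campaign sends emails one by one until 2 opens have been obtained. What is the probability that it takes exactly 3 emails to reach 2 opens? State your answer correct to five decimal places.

0.06400

Y = trial on which the second success occurs; negative binomial, r=2, p=0.20.
P(Y=3) = C(2,1) · p^2 · (1−p)^1
= 2 · 0.04 · 0.8 = 0.0640000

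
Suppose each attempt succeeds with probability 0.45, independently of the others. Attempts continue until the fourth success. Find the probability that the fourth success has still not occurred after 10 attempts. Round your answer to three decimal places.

Needing more than 10 attempts ⇔ fewer than 4 successes in the first 10. With X ~ Binomial(10, 0.45), P(Y > 10) = P(X ≤ 3).
  k=0: C(10,0)·0.45^0·0.55^10 = 0.00253
  k=1: C(10,1)·0.45^1·0.55^9 = 0.02072
  k=2: C(10,2)·0.45^2·0.55^8 = 0.07630
  k=3: C(10,3)·0.45^3·0.55^7 = 0.16648
P(X ≤ 3) = 0.26604

0.266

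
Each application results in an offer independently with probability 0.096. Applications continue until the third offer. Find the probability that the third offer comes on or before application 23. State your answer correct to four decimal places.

0.3821

Finishing within 23 applications ⇔ at least 3 successes in the first 23. With X ~ Binomial(23, 0.096), P(Y ≤ 23) = 1 − P(X ≤ 2).
  k=0: C(23,0)·0.096^0·0.904^23 = 0.098146
  k=1: C(23,1)·0.096^1·0.904^22 = 0.239720
  k=2: C(23,2)·0.096^2·0.904^21 = 0.280027
1 − 0.617894 = 0.382106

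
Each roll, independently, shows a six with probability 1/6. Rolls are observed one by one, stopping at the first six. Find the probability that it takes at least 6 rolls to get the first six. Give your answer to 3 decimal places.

0.402

Y = number of rolls to the first success; geometric, p = 0.166667.
P(Y > 5) = P(first 5 all fail) = (1−p)^5 = 0.40188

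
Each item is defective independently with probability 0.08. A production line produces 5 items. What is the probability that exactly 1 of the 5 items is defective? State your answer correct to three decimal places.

0.287

X ~ Binomial(n=5, p=0.08).
P(X=1) = C(5,1) · p^1 · (1−p)^4
= 5 · 0.08 · 0.71639 = 0.28656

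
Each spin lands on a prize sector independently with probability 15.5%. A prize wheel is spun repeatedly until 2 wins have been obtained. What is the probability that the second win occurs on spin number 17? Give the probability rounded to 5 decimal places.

0.03074

Y = trial on which the second success occurs; negative binomial, r=2, p=0.155.
P(Y=17) = C(16,1) · p^2 · (1−p)^15
= 16 · 0.024025 · 0.079956 = 0.0307351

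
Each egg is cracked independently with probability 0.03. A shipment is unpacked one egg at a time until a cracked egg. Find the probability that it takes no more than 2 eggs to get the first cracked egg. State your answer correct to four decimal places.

Y = number of eggs to the first success; geometric, p = 0.03.
P(Y ≤ 2) = 1 − (1−p)^2 = 1 − 0.940900 = 0.059100

0.0591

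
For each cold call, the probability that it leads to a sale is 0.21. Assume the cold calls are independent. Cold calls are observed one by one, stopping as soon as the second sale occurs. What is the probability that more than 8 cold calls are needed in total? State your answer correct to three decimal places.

0.474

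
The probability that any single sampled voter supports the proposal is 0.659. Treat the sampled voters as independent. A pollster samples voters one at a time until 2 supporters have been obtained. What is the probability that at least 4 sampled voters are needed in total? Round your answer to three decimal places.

0.270

Needing more than 3 sampled voters ⇔ fewer than 2 successes in the first 3. With X ~ Binomial(3, 0.659), P(Y > 3) = P(X ≤ 1).
  k=0: C(3,0)·0.659^0·0.341^3 = 0.03965
  k=1: C(3,1)·0.659^1·0.341^2 = 0.22989
P(X ≤ 1) = 0.26954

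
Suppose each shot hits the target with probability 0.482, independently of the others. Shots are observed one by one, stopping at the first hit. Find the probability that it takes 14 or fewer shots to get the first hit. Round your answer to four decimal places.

Y = number of shots to the first success; geometric, p = 0.482.
P(Y ≤ 14) = 1 − (1−p)^14 = 1 − 0.000100 = 0.999900

0.9999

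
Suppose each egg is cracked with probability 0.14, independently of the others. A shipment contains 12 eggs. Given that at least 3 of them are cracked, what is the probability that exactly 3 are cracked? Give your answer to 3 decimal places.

X ~ Binomial(12, 0.14). Want P(X=3 | X≥3) = P(X=3) / P(X≥3).
P(X=3) = C(12,3)·0.14^3·0.86^9 = 0.15534
P(X≥3) = 1 − 0.16367 − 0.31974 − 0.28628 = 0.23031
Ratio = 0.15534 / 0.23031 = 0.67449

0.674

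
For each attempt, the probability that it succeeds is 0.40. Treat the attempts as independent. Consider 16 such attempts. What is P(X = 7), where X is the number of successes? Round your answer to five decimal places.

0.18889

X ~ Binomial(n=16, p=0.40).
P(X=7) = C(16,7) · p^7 · (1−p)^9
= 11440 · 0.0016384 · 0.010078 = 0.1888892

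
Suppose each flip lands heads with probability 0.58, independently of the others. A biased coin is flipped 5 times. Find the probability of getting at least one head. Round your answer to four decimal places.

0.9869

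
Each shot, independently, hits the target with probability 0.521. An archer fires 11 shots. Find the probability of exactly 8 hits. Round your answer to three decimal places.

0.098

X ~ Binomial(n=11, p=0.521).
P(X=8) = C(11,8) · p^8 · (1−p)^3
= 165 · 0.0054288 · 0.1099 = 0.09844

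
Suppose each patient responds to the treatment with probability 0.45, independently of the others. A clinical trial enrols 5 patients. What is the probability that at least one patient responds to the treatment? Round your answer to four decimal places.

0.9497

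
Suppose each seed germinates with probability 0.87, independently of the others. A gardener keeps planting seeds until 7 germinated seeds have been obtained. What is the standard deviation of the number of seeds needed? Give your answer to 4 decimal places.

Y = total seeds until the seventh success; negative binomial with r=7, p=0.87.
SD(Y) = √[r(1−p)/p²] = √(1.202272) = 1.096482

1.0965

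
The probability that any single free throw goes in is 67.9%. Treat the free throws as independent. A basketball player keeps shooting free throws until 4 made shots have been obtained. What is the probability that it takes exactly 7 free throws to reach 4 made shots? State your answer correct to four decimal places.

Y = trial on which the fourth success occurs; negative binomial, r=4, p=0.679.
P(Y=7) = C(6,3) · p^4 · (1−p)^3
= 20 · 0.21256 · 0.033076 = 0.140613

0.1406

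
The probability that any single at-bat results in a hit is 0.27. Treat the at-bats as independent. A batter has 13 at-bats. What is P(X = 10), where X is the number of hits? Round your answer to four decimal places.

X ~ Binomial(n=13, p=0.27).
P(X=10) = C(13,10) · p^10 · (1−p)^3
= 286 · 2.0589e-06 · 0.38902 = 0.000229

0.0002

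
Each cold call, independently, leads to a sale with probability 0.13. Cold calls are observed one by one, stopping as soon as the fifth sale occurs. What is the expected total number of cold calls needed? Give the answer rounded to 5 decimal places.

38.46154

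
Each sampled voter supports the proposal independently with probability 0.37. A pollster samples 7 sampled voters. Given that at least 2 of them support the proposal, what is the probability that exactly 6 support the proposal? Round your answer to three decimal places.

X ~ Binomial(7, 0.37). Want P(X=6 | X≥2) = P(X=6) / P(X≥2).
P(X=6) = C(7,6)·0.37^6·0.63^1 = 0.01131
P(X≥2) = 1 − 0.03939 − 0.16194 = 0.79867
Ratio = 0.01131 / 0.79867 = 0.01417

0.014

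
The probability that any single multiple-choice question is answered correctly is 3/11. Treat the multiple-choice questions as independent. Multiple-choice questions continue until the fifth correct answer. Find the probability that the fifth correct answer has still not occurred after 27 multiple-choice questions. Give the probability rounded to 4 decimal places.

Needing more than 27 multiple-choice questions ⇔ fewer than 5 successes in the first 27. With X ~ Binomial(27, 0.272727), P(Y > 27) = P(X ≤ 4).
  k=0: C(27,0)·0.272727^0·0.727273^27 = 0.000184
  k=1: C(27,1)·0.272727^1·0.727273^26 = 0.001867
  k=2: C(27,2)·0.272727^2·0.727273^25 = 0.009103
  k=3: C(27,3)·0.272727^3·0.727273^24 = 0.028448
  k=4: C(27,4)·0.272727^4·0.727273^23 = 0.064007
P(X ≤ 4) = 0.103610

0.1036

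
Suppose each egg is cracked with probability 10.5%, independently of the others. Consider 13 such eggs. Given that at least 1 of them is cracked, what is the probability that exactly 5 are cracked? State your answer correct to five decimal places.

X ~ Binomial(13, 0.105). Want P(X=5 | X≥1) = P(X=5) / P(X≥1).
P(X=5) = C(13,5)·0.105^5·0.895^8 = 0.0067625
P(X≥1) = 1 − 0.2364283 = 0.7635717
Ratio = 0.0067625 / 0.7635717 = 0.0088564

0.00886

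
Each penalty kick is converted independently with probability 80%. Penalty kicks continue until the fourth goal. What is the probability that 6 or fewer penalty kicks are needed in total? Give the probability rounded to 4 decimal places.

Finishing within 6 penalty kicks ⇔ at least 4 successes in the first 6. With X ~ Binomial(6, 0.80), P(Y ≤ 6) = 1 − P(X ≤ 3).
  k=0: C(6,0)·0.80^0·0.20^6 = 0.000064
  k=1: C(6,1)·0.80^1·0.20^5 = 0.001536
  k=2: C(6,2)·0.80^2·0.20^4 = 0.015360
  k=3: C(6,3)·0.80^3·0.20^3 = 0.081920
1 − 0.098880 = 0.901120

0.9011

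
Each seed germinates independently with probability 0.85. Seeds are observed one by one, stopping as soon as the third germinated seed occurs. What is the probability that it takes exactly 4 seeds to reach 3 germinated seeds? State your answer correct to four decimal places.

Y = trial on which the third success occurs; negative binomial, r=3, p=0.85.
P(Y=4) = C(3,2) · p^3 · (1−p)^1
= 3 · 0.61413 · 0.15 = 0.276356

0.2764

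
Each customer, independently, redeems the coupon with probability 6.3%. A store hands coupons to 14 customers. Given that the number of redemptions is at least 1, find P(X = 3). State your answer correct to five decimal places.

0.07441

X ~ Binomial(14, 0.063). Want P(X=3 | X≥1) = P(X=3) / P(X≥1).
P(X=3) = C(14,3)·0.063^3·0.937^11 = 0.0444896
P(X≥1) = 1 − 0.4021187 = 0.5978813
Ratio = 0.0444896 / 0.5978813 = 0.0744121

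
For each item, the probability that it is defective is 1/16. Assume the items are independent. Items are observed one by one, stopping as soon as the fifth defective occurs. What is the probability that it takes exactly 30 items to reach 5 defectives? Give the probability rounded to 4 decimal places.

0.0045

Y = trial on which the fifth success occurs; negative binomial, r=5, p=0.0625.
P(Y=30) = C(29,4) · p^5 · (1−p)^25
= 23751 · 9.5367e-07 · 0.1992 = 0.004512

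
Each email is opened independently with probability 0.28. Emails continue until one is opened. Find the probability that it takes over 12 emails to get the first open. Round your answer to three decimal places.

Y = number of emails to the first success; geometric, p = 0.28.
P(Y > 12) = P(first 12 all fail) = (1−p)^12 = 0.01941

0.019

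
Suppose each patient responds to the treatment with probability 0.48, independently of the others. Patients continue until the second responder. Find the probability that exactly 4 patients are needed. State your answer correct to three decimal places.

Y = trial on which the second success occurs; negative binomial, r=2, p=0.48.
P(Y=4) = C(3,1) · p^2 · (1−p)^2
= 3 · 0.2304 · 0.2704 = 0.18690

0.187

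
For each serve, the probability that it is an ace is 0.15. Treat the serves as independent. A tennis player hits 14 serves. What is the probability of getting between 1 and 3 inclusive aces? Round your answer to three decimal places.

0.751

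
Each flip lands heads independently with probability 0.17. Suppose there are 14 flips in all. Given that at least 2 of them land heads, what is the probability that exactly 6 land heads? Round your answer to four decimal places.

X ~ Binomial(14, 0.17). Want P(X=6 | X≥2) = P(X=6) / P(X≥2).
P(X=6) = C(14,6)·0.17^6·0.83^8 = 0.016326
P(X≥2) = 1 − 0.073637 − 0.211151 = 0.715213
Ratio = 0.016326 / 0.715213 = 0.022826

0.0228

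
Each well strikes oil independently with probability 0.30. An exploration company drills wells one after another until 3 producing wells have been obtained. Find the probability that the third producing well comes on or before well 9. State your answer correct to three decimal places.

Finishing within 9 wells ⇔ at least 3 successes in the first 9. With X ~ Binomial(9, 0.30), P(Y ≤ 9) = 1 − P(X ≤ 2).
  k=0: C(9,0)·0.30^0·0.70^9 = 0.04035
  k=1: C(9,1)·0.30^1·0.70^8 = 0.15565
  k=2: C(9,2)·0.30^2·0.70^7 = 0.26683
1 − 0.46283 = 0.53717

0.537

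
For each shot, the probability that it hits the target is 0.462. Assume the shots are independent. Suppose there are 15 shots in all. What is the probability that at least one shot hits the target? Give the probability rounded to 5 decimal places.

P(at least one) = 1 − P(none) = 1 − (1 − 0.462)^15
= 1 − 0.0000916 = 0.9999084

0.99991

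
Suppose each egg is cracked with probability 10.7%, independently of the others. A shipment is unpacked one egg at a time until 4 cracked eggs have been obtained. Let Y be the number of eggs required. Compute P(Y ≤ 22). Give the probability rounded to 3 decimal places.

Finishing within 22 eggs ⇔ at least 4 successes in the first 22. With X ~ Binomial(22, 0.107), P(Y ≤ 22) = 1 − P(X ≤ 3).
  k=0: C(22,0)·0.107^0·0.893^22 = 0.08293
  k=1: C(22,1)·0.107^1·0.893^21 = 0.21862
  k=2: C(22,2)·0.107^2·0.893^20 = 0.27505
  k=3: C(22,3)·0.107^3·0.893^19 = 0.21971
1 − 0.79631 = 0.20369

0.204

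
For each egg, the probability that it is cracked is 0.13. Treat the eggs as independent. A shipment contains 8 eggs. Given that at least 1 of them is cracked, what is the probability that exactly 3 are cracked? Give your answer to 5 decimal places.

X ~ Binomial(8, 0.13). Want P(X=3 | X≥1) = P(X=3) / P(X≥1).
P(X=3) = C(8,3)·0.13^3·0.87^5 = 0.0613217
P(X≥1) = 1 − 0.3282117 = 0.6717883
Ratio = 0.0613217 / 0.6717883 = 0.0912813

0.09128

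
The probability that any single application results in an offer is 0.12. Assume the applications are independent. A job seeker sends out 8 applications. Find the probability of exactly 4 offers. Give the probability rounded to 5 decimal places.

0.00870

X ~ Binomial(n=8, p=0.12).
P(X=4) = C(8,4) · p^4 · (1−p)^4
= 70 · 0.00020736 · 0.5997 = 0.0087047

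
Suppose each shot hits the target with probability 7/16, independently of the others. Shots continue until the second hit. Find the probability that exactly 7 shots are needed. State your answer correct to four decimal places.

Y = trial on which the second success occurs; negative binomial, r=2, p=0.4375.
P(Y=7) = C(6,1) · p^2 · (1−p)^5
= 6 · 0.19141 · 0.056314 = 0.064673

0.0647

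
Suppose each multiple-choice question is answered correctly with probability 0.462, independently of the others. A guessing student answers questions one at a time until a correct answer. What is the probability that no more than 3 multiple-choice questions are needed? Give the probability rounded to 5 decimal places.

Y = number of multiple-choice questions to the first success; geometric, p = 0.462.
P(Y ≤ 3) = 1 − (1−p)^3 = 1 − 0.1557209 = 0.8442791

0.84428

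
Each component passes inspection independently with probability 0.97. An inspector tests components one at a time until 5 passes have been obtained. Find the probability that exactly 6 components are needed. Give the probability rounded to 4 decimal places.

0.1288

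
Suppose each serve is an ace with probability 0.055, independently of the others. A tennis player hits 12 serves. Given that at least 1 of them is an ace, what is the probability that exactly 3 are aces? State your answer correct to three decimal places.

0.045

X ~ Binomial(12, 0.055). Want P(X=3 | X≥1) = P(X=3) / P(X≥1).
P(X=3) = C(12,3)·0.055^3·0.945^9 = 0.02200
P(X≥1) = 1 − 0.50720 = 0.49280
Ratio = 0.02200 / 0.49280 = 0.04464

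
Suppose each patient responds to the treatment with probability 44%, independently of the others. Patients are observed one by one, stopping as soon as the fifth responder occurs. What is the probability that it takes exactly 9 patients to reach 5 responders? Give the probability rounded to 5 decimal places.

Y = trial on which the fifth success occurs; negative binomial, r=5, p=0.44.
P(Y=9) = C(8,4) · p^5 · (1−p)^4
= 70 · 0.016492 · 0.098345 = 0.1135308

0.11353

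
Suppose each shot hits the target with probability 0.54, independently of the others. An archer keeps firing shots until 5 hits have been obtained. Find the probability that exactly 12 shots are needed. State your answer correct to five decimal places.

Y = trial on which the fifth success occurs; negative binomial, r=5, p=0.54.
P(Y=12) = C(11,4) · p^5 · (1−p)^7
= 330 · 0.045917 · 0.0043582 = 0.0660370

0.06604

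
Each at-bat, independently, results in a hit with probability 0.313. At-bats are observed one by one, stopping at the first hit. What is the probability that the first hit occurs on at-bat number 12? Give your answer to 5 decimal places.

Geometric (trials to first success), p = 0.313.
P(Y = 12) = (1−p)^11 · p = 0.016089 · 0.313 = 0.0050358

0.00504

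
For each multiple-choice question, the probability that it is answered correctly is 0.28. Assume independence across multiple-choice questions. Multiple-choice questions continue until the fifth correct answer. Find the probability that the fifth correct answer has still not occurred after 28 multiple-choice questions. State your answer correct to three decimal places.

Needing more than 28 multiple-choice questions ⇔ fewer than 5 successes in the first 28. With X ~ Binomial(28, 0.28), P(Y > 28) = P(X ≤ 4).
  k=0: C(28,0)·0.28^0·0.72^28 = 0.00010
  k=1: C(28,1)·0.28^1·0.72^27 = 0.00110
  k=2: C(28,2)·0.28^2·0.72^26 = 0.00579
  k=3: C(28,3)·0.28^3·0.72^25 = 0.01950
  k=4: C(28,4)·0.28^4·0.72^24 = 0.04741
P(X ≤ 4) = 0.07390

0.074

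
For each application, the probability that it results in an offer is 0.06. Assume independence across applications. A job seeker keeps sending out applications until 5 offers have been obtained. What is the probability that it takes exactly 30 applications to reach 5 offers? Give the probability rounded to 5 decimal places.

0.00393

Y = trial on which the fifth success occurs; negative binomial, r=5, p=0.06.
P(Y=30) = C(29,4) · p^5 · (1−p)^25
= 23751 · 7.776e-07 · 0.21291 = 0.0039322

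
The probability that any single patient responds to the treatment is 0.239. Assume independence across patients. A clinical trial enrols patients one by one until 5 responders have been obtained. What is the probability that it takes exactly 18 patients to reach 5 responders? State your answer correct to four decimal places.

Y = trial on which the fifth success occurs; negative binomial, r=5, p=0.239.
P(Y=18) = C(17,4) · p^5 · (1−p)^13
= 2380 · 0.00077981 · 0.028708 = 0.053280

0.0533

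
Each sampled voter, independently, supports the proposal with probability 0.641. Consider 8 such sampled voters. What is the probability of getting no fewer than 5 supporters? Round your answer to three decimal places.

0.687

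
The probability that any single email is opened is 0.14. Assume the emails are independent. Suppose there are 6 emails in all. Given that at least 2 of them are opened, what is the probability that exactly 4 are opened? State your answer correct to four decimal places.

0.0213

X ~ Binomial(6, 0.14). Want P(X=4 | X≥2) = P(X=4) / P(X≥2).
P(X=4) = C(6,4)·0.14^4·0.86^2 = 0.004262
P(X≥2) = 1 − 0.404567 − 0.395159 = 0.200274
Ratio = 0.004262 / 0.200274 = 0.021280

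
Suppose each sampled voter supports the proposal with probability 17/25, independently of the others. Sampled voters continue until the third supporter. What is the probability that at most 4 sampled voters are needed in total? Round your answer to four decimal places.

0.6163

Finishing within 4 sampled voters ⇔ at least 3 successes in the first 4. With X ~ Binomial(4, 0.68), P(Y ≤ 4) = 1 − P(X ≤ 2).
  k=0: C(4,0)·0.68^0·0.32^4 = 0.010486
  k=1: C(4,1)·0.68^1·0.32^3 = 0.089129
  k=2: C(4,2)·0.68^2·0.32^2 = 0.284099
1 − 0.383713 = 0.616287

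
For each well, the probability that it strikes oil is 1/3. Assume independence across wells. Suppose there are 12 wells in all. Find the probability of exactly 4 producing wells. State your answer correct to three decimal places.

0.238

X ~ Binomial(n=12, p=0.333333).
P(X=4) = C(12,4) · p^4 · (1−p)^8
= 495 · 0.012346 · 0.039018 = 0.23845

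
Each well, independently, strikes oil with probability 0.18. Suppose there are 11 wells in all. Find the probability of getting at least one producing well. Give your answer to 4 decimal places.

P(at least one) = 1 − P(none) = 1 − (1 − 0.18)^11
= 1 − 0.112707 = 0.887293

0.8873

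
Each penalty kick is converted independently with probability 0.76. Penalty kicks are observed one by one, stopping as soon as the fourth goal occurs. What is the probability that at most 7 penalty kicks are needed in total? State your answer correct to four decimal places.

0.9383

Finishing within 7 penalty kicks ⇔ at least 4 successes in the first 7. With X ~ Binomial(7, 0.76), P(Y ≤ 7) = 1 − P(X ≤ 3).
  k=0: C(7,0)·0.76^0·0.24^7 = 0.000046
  k=1: C(7,1)·0.76^1·0.24^6 = 0.001017
  k=2: C(7,2)·0.76^2·0.24^5 = 0.009658
  k=3: C(7,3)·0.76^3·0.24^4 = 0.050975
1 − 0.061695 = 0.938305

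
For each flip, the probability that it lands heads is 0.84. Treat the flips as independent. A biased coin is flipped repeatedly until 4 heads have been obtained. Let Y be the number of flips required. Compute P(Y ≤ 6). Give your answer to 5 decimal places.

Finishing within 6 flips ⇔ at least 4 successes in the first 6. With X ~ Binomial(6, 0.84), P(Y ≤ 6) = 1 − P(X ≤ 3).
  k=0: C(6,0)·0.84^0·0.16^6 = 0.0000168
  k=1: C(6,1)·0.84^1·0.16^5 = 0.0005285
  k=2: C(6,2)·0.84^2·0.16^4 = 0.0069363
  k=3: C(6,3)·0.84^3·0.16^3 = 0.0485543
1 − 0.0560359 = 0.9439641

0.94396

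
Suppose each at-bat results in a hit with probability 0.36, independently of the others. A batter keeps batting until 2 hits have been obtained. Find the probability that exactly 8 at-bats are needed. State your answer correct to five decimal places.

Y = trial on which the second success occurs; negative binomial, r=2, p=0.36.
P(Y=8) = C(7,1) · p^2 · (1−p)^6
= 7 · 0.1296 · 0.068719 = 0.0623423

0.06234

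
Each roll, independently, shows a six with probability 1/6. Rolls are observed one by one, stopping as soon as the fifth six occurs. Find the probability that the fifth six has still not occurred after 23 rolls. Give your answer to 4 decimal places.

Needing more than 23 rolls ⇔ fewer than 5 successes in the first 23. With X ~ Binomial(23, 0.166667), P(Y > 23) = P(X ≤ 4).
  k=0: C(23,0)·0.166667^0·0.833333^23 = 0.015095
  k=1: C(23,1)·0.166667^1·0.833333^22 = 0.069437
  k=2: C(23,2)·0.166667^2·0.833333^21 = 0.152761
  k=3: C(23,3)·0.166667^3·0.833333^20 = 0.213865
  k=4: C(23,4)·0.166667^4·0.833333^19 = 0.213865
P(X ≤ 4) = 0.665023

0.6650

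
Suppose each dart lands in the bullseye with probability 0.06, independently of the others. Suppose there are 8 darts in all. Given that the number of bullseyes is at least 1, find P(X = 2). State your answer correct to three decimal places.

X ~ Binomial(8, 0.06). Want P(X=2 | X≥1) = P(X=2) / P(X≥1).
P(X=2) = C(8,2)·0.06^2·0.94^6 = 0.06954
P(X≥1) = 1 − 0.60957 = 0.39043
Ratio = 0.06954 / 0.39043 = 0.17811

0.178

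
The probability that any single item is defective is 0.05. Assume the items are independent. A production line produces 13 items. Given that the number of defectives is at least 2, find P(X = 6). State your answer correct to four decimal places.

X ~ Binomial(13, 0.05). Want P(X=6 | X≥2) = P(X=6) / P(X≥2).
P(X=6) = C(13,6)·0.05^6·0.95^7 = 0.000019
P(X≥2) = 1 − 0.513342 − 0.351234 = 0.135424
Ratio = 0.000019 / 0.135424 = 0.000138

0.0001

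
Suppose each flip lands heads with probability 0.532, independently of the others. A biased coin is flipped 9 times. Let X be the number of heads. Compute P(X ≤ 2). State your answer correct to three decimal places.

X ~ Binomial(9, 0.532); P(X ≤ 2) = Σ C(9,k) p^k (1−p)^(9−k) over k:
  k=0: C(9,0)·0.532^0·0.468^9 = 0.00108
  k=1: C(9,1)·0.532^1·0.468^8 = 0.01102
  k=2: C(9,2)·0.532^2·0.468^7 = 0.05010
Total = 0.06220

0.062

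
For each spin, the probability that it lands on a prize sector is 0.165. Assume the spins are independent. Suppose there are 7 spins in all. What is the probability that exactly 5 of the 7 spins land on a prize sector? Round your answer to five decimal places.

X ~ Binomial(n=7, p=0.165).
P(X=5) = C(7,5) · p^5 · (1−p)^2
= 21 · 0.0001223 · 0.69722 = 0.0017907

0.00179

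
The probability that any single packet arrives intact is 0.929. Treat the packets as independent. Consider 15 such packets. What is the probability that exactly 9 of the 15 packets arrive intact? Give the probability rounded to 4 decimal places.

X ~ Binomial(n=15, p=0.929).
P(X=9) = C(15,9) · p^9 · (1−p)^6
= 5005 · 0.5154 · 1.281e-07 = 0.000330

0.0003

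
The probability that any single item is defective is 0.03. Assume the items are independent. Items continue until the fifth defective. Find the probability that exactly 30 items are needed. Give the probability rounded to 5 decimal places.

Y = trial on which the fifth success occurs; negative binomial, r=5, p=0.03.
P(Y=30) = C(29,4) · p^5 · (1−p)^25
= 23751 · 2.43e-08 · 0.46697 = 0.0002695

0.00027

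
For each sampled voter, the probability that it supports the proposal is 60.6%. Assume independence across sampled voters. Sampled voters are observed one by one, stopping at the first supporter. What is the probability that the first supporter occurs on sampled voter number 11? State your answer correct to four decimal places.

Geometric (trials to first success), p = 0.606.
P(Y = 11) = (1−p)^10 · p = 9.0149e-05 · 0.606 = 0.000055

0.0001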